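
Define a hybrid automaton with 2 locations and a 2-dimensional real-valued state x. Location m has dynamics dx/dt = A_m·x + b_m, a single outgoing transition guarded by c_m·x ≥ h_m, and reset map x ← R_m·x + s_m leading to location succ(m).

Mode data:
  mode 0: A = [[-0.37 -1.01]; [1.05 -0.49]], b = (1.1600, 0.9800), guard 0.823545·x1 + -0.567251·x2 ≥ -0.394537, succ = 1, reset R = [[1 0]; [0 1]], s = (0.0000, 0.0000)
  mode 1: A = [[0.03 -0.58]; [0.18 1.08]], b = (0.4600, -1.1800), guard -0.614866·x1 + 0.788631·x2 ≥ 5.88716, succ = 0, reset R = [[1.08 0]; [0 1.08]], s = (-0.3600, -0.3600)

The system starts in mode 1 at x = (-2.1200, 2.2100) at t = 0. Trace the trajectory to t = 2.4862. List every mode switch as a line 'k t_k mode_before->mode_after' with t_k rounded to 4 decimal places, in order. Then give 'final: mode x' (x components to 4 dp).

1 1.3320 1->0
final: 0 -3.1714 -0.6264

Mode 1: guard c·x = 5.8872 hit at Δt = 1.3320 (t = 1.3320), x⁻ = (-3.9935, 4.3515) → reset → x⁺ = (-4.6729, 4.3396), jump to mode 0
Mode 0: flow for 1.1542 to horizon, guard not reached → x = (-3.1714, -0.6264)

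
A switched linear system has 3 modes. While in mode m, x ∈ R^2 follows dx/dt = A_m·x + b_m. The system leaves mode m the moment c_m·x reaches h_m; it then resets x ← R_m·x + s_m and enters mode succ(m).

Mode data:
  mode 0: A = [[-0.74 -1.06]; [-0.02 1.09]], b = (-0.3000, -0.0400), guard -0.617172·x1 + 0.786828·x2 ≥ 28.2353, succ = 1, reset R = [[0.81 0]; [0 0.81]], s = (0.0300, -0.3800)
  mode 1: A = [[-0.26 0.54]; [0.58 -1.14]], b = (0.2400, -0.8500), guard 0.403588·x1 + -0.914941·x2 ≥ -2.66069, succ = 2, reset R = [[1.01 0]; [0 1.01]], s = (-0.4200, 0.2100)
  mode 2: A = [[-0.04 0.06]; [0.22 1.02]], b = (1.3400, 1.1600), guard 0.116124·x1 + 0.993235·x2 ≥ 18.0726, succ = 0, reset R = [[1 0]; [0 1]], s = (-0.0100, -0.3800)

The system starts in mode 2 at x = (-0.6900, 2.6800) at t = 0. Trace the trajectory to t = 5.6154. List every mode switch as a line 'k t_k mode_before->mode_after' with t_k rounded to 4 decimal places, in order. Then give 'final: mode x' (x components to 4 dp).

1 1.5656 2->0
2 2.0350 0->1
3 3.5023 1->2
4 4.6833 2->0
5 5.1804 0->1
final: 1 -1.4582 13.5121

Mode 2: guard c·x = 18.0726 hit at Δt = 1.5656 (t = 1.5656), x⁻ = (2.1469, 17.9447) → reset → x⁺ = (2.1369, 17.5647), jump to mode 0
Mode 0: guard c·x = 28.2353 hit at Δt = 0.4694 (t = 2.0350), x⁻ = (-8.3892, 29.3047) → reset → x⁺ = (-6.7652, 23.3568), jump to mode 1
Mode 1: guard c·x = -2.6607 hit at Δt = 1.4673 (t = 3.5023), x⁻ = (2.2043, 3.8804) → reset → x⁺ = (1.8063, 4.1292), jump to mode 2
Mode 2: guard c·x = 18.0726 hit at Δt = 1.1810 (t = 4.6833), x⁻ = (3.9336, 17.7358) → reset → x⁺ = (3.9236, 17.3558), jump to mode 0
Mode 0: guard c·x = 28.2353 hit at Δt = 0.4971 (t = 5.1804), x⁻ = (-7.7252, 29.8255) → reset → x⁺ = (-6.2274, 23.7786), jump to mode 1
Mode 1: flow for 0.4350 to horizon, guard not reached → x = (-1.4582, 13.5121)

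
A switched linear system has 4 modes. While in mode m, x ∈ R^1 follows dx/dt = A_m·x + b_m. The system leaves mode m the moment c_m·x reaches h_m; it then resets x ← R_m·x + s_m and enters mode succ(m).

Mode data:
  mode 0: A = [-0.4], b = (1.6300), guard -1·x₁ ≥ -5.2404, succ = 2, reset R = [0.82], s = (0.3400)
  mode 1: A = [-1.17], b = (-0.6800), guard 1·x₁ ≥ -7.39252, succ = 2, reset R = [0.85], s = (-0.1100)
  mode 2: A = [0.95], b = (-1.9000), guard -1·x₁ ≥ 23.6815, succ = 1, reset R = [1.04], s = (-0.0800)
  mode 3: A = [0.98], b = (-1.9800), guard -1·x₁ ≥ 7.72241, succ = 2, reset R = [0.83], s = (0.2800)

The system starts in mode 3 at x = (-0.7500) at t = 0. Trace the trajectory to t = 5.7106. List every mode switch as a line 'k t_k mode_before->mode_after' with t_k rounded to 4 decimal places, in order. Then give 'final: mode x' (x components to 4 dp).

Mode 3: guard c·x = 7.7224 hit at Δt = 1.2832 (t = 1.2832), x⁻ = (-7.7224) → reset → x⁺ = (-6.1296), jump to mode 2
Mode 2: guard c·x = 23.6815 hit at Δt = 1.2108 (t = 2.4940), x⁻ = (-23.6815) → reset → x⁺ = (-24.7088), jump to mode 1
Mode 1: guard c·x = -7.3925 hit at Δt = 1.0810 (t = 3.5750), x⁻ = (-7.3925) → reset → x⁺ = (-6.3936), jump to mode 2
Mode 2: guard c·x = 23.6815 hit at Δt = 1.1772 (t = 4.7522), x⁻ = (-23.6815) → reset → x⁺ = (-24.7088), jump to mode 1
Mode 1: flow for 0.9584 to horizon, guard not reached → x = (-8.4426)

1 1.2832 3->2
2 2.4940 2->1
3 3.5750 1->2
4 4.7522 2->1
final: 1 -8.4426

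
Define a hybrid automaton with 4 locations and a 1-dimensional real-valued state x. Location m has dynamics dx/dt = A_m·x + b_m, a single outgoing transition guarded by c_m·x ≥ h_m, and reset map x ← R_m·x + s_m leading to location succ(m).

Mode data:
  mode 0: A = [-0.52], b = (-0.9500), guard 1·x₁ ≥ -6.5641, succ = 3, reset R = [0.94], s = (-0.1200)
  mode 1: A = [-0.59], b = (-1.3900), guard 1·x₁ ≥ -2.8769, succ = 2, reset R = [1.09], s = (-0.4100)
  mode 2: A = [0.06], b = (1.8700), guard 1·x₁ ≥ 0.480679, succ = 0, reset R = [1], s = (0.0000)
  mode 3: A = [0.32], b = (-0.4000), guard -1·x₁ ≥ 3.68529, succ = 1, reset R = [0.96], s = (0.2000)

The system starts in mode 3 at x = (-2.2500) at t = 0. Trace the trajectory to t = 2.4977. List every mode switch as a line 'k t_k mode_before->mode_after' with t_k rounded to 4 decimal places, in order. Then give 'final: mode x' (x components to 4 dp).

1 1.0739 3->1
2 2.1482 1->2
final: 2 -2.9605

Mode 3: guard c·x = 3.6853 hit at Δt = 1.0739 (t = 1.0739), x⁻ = (-3.6853) → reset → x⁺ = (-3.3379), jump to mode 1
Mode 1: guard c·x = -2.8769 hit at Δt = 1.0743 (t = 2.1482), x⁻ = (-2.8769) → reset → x⁺ = (-3.5458), jump to mode 2
Mode 2: flow for 0.3495 to horizon, guard not reached → x = (-2.9605)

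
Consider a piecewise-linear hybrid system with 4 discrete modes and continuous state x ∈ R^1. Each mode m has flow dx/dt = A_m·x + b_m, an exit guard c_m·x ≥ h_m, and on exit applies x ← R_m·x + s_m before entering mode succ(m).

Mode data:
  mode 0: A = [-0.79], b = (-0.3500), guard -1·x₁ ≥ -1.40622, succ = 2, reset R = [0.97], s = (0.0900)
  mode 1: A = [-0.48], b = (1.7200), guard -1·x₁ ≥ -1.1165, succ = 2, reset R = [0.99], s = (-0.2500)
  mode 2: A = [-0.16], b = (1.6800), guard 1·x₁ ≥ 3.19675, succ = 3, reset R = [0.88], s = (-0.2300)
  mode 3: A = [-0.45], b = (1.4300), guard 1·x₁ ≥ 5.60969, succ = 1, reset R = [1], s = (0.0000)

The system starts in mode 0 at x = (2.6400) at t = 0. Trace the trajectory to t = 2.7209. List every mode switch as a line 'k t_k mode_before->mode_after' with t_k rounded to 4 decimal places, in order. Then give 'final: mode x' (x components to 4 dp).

1 0.6470 0->2
2 1.9845 2->3
final: 3 2.7509

Mode 0: guard c·x = -1.4062 hit at Δt = 0.6470 (t = 0.6470), x⁻ = (1.4062) → reset → x⁺ = (1.4540), jump to mode 2
Mode 2: guard c·x = 3.1968 hit at Δt = 1.3375 (t = 1.9845), x⁻ = (3.1967) → reset → x⁺ = (2.5831), jump to mode 3
Mode 3: flow for 0.7364 to horizon, guard not reached → x = (2.7509)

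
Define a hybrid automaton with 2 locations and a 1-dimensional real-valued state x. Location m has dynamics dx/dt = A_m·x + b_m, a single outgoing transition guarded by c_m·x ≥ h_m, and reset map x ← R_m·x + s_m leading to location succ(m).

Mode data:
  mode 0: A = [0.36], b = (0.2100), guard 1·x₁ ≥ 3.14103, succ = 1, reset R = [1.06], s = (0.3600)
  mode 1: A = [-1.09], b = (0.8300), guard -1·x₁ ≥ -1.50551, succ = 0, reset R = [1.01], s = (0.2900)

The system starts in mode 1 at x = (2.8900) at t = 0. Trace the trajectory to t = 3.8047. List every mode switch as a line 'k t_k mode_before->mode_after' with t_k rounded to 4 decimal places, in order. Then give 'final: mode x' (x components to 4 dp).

Mode 1: guard c·x = -1.5055 hit at Δt = 0.9643 (t = 0.9643), x⁻ = (1.5055) → reset → x⁺ = (1.8106), jump to mode 0
Mode 0: guard c·x = 3.1410 hit at Δt = 1.2277 (t = 2.1920), x⁻ = (3.1410) → reset → x⁺ = (3.6895), jump to mode 1
Mode 1: guard c·x = -1.5055 hit at Δt = 1.2569 (t = 3.4489), x⁻ = (1.5055) → reset → x⁺ = (1.8106), jump to mode 0
Mode 0: flow for 0.3558 to horizon, guard not reached → x = (2.1377)

1 0.9643 1->0
2 2.1920 0->1
3 3.4489 1->0
final: 0 2.1377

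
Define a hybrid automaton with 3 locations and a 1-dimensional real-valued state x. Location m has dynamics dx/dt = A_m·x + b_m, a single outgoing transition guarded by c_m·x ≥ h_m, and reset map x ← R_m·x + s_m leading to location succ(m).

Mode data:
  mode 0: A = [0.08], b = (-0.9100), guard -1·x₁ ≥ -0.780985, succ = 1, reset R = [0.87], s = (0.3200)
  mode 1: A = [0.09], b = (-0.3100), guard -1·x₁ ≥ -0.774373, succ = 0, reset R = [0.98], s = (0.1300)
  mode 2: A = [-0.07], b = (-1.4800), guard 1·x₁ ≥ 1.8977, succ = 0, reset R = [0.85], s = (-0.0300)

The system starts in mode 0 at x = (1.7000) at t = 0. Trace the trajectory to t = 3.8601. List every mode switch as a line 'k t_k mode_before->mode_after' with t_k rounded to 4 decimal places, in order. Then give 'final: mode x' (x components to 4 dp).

1 1.1343 0->1
2 2.1128 1->0
3 2.2408 0->1
4 3.2193 1->0
5 3.3472 0->1
final: 1 0.8840

Mode 0: guard c·x = -0.7810 hit at Δt = 1.1343 (t = 1.1343), x⁻ = (0.7810) → reset → x⁺ = (0.9995), jump to mode 1
Mode 1: guard c·x = -0.7744 hit at Δt = 0.9785 (t = 2.1128), x⁻ = (0.7744) → reset → x⁺ = (0.8889), jump to mode 0
Mode 0: guard c·x = -0.7810 hit at Δt = 0.1280 (t = 2.2408), x⁻ = (0.7810) → reset → x⁺ = (0.9995), jump to mode 1
Mode 1: guard c·x = -0.7744 hit at Δt = 0.9785 (t = 3.2193), x⁻ = (0.7744) → reset → x⁺ = (0.8889), jump to mode 0
Mode 0: guard c·x = -0.7810 hit at Δt = 0.1280 (t = 3.3472), x⁻ = (0.7810) → reset → x⁺ = (0.9995), jump to mode 1
Mode 1: flow for 0.5129 to horizon, guard not reached → x = (0.8840)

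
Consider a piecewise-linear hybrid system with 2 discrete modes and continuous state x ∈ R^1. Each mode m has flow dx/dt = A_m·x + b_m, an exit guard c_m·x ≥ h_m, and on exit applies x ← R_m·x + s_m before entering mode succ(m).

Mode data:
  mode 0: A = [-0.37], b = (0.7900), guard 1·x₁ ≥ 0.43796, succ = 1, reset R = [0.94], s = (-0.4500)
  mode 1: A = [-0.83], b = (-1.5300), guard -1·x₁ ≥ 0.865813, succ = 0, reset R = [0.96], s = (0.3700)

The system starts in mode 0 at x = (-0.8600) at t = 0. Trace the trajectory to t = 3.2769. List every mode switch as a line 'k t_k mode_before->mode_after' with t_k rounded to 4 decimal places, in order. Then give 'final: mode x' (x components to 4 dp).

1 1.5352 0->1
2 2.2741 1->0
final: 0 0.3436

Mode 0: guard c·x = 0.4380 hit at Δt = 1.5352 (t = 1.5352), x⁻ = (0.4380) → reset → x⁺ = (-0.0383), jump to mode 1
Mode 1: guard c·x = 0.8658 hit at Δt = 0.7389 (t = 2.2741), x⁻ = (-0.8658) → reset → x⁺ = (-0.4612), jump to mode 0
Mode 0: flow for 1.0028 to horizon, guard not reached → x = (0.3436)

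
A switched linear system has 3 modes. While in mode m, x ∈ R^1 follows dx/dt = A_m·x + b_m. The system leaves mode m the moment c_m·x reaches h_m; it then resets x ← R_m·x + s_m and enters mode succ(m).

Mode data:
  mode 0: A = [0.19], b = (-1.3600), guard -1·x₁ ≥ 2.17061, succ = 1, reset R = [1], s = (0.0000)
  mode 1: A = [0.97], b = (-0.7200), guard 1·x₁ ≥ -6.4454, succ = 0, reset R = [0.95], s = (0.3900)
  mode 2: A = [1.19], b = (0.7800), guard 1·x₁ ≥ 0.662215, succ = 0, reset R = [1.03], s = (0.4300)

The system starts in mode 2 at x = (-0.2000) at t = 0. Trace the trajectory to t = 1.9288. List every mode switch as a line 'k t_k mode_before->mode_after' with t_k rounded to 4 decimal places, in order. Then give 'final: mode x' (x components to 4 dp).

1 0.8927 2->0
final: 0 -0.2033

Mode 2: guard c·x = 0.6622 hit at Δt = 0.8927 (t = 0.8927), x⁻ = (0.6622) → reset → x⁺ = (1.1121), jump to mode 0
Mode 0: flow for 1.0361 to horizon, guard not reached → x = (-0.2033)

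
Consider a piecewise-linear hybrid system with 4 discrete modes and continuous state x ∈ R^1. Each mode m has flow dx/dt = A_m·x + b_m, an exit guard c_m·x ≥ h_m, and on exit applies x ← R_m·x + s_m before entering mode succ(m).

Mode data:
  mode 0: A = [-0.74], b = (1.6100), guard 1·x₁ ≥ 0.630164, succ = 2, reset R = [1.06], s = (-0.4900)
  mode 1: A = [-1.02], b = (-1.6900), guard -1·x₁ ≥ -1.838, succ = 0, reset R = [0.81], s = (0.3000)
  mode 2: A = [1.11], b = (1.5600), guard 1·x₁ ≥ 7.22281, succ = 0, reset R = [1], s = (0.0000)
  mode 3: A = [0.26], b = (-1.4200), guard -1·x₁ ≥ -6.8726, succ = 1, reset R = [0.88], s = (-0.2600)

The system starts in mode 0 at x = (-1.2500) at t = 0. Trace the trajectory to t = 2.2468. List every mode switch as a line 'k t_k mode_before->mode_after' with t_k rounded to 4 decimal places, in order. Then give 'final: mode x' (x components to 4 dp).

1 1.0756 0->2
final: 2 4.4047

Mode 0: guard c·x = 0.6302 hit at Δt = 1.0756 (t = 1.0756), x⁻ = (0.6302) → reset → x⁺ = (0.1780), jump to mode 2
Mode 2: flow for 1.1712 to horizon, guard not reached → x = (4.4047)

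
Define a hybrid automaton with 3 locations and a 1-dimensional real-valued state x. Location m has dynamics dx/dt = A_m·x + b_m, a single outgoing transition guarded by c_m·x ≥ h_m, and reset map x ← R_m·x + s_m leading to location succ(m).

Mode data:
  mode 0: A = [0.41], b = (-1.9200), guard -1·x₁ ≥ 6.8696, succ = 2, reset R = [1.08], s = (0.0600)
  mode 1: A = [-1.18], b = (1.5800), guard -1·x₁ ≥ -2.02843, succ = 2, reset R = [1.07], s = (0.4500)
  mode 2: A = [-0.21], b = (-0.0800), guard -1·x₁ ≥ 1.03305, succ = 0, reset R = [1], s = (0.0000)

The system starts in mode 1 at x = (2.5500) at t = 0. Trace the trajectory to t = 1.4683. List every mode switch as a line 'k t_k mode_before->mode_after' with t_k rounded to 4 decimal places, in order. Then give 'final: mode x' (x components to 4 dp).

Mode 1: guard c·x = -2.0284 hit at Δt = 0.4774 (t = 0.4774), x⁻ = (2.0284) → reset → x⁺ = (2.6204), jump to mode 2
Mode 2: flow for 0.9909 to horizon, guard not reached → x = (2.0566)

1 0.4774 1->2
final: 2 2.0566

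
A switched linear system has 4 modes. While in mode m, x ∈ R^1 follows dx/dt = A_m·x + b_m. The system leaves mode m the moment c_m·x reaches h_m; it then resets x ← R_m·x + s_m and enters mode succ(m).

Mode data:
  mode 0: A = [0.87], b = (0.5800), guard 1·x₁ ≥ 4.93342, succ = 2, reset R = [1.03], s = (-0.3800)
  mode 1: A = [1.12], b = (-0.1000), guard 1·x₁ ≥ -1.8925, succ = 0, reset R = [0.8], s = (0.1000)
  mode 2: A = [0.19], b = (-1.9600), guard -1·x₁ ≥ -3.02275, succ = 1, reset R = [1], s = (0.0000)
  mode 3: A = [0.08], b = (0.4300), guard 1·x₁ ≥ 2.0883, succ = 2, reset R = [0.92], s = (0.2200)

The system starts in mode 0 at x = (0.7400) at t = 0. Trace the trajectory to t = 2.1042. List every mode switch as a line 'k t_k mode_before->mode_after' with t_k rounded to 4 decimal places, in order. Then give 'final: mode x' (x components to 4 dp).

1 1.5880 0->2
final: 2 4.1229

Mode 0: guard c·x = 4.9334 hit at Δt = 1.5880 (t = 1.5880), x⁻ = (4.9334) → reset → x⁺ = (4.7014), jump to mode 2
Mode 2: flow for 0.5162 to horizon, guard not reached → x = (4.1229)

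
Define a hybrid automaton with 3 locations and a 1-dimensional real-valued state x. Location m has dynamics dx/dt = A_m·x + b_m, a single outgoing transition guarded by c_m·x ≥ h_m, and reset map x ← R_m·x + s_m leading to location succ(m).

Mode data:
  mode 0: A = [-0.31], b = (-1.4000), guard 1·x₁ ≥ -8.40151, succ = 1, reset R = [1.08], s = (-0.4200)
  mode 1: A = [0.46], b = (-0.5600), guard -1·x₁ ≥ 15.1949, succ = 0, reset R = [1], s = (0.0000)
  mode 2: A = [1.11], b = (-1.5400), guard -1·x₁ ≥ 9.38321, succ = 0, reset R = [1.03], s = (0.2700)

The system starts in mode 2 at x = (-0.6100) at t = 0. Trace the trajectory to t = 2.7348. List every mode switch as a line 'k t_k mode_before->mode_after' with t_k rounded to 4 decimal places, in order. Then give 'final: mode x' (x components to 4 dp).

1 1.5180 2->0
2 2.2523 0->1
final: 1 -12.1554

Mode 2: guard c·x = 9.3832 hit at Δt = 1.5180 (t = 1.5180), x⁻ = (-9.3832) → reset → x⁺ = (-9.3947), jump to mode 0
Mode 0: guard c·x = -8.4015 hit at Δt = 0.7343 (t = 2.2523), x⁻ = (-8.4015) → reset → x⁺ = (-9.4936), jump to mode 1
Mode 1: flow for 0.4825 to horizon, guard not reached → x = (-12.1554)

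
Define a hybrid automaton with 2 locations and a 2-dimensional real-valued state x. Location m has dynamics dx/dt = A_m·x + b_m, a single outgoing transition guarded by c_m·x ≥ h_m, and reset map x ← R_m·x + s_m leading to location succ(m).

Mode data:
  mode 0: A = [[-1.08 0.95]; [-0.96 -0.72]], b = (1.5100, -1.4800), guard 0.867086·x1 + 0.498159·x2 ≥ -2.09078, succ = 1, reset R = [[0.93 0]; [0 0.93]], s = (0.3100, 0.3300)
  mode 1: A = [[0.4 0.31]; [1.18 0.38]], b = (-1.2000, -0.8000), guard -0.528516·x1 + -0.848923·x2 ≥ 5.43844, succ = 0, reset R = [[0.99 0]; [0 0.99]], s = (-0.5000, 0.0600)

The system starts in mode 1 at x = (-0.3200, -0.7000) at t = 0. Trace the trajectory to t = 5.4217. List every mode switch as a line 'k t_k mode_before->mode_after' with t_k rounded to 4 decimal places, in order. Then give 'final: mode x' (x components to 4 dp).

Mode 1: guard c·x = 5.4384 hit at Δt = 1.1192 (t = 1.1192), x⁻ = (-3.0822, -4.4874) → reset → x⁺ = (-3.5514, -4.3825), jump to mode 0
Mode 0: guard c·x = -2.0908 hit at Δt = 1.0271 (t = 2.1463), x⁻ = (-1.5909, -1.4279) → reset → x⁺ = (-1.1696, -0.9979), jump to mode 1
Mode 1: guard c·x = 5.4384 hit at Δt = 0.7816 (t = 2.9279), x⁻ = (-3.3606, -4.3141) → reset → x⁺ = (-3.8270, -4.2109), jump to mode 0
Mode 0: guard c·x = -2.0908 hit at Δt = 0.9914 (t = 3.9192), x⁻ = (-1.6515, -1.3224) → reset → x⁺ = (-1.2259, -0.8999), jump to mode 1
Mode 1: guard c·x = 5.4384 hit at Δt = 0.7862 (t = 4.7055), x⁻ = (-3.4310, -4.2702) → reset → x⁺ = (-3.8967, -4.1675), jump to mode 0
Mode 0: flow for 0.7162 to horizon, guard not reached → x = (-2.2617, -1.6834)

1 1.1192 1->0
2 2.1463 0->1
3 2.9279 1->0
4 3.9192 0->1
5 4.7055 1->0
final: 0 -2.2617 -1.6834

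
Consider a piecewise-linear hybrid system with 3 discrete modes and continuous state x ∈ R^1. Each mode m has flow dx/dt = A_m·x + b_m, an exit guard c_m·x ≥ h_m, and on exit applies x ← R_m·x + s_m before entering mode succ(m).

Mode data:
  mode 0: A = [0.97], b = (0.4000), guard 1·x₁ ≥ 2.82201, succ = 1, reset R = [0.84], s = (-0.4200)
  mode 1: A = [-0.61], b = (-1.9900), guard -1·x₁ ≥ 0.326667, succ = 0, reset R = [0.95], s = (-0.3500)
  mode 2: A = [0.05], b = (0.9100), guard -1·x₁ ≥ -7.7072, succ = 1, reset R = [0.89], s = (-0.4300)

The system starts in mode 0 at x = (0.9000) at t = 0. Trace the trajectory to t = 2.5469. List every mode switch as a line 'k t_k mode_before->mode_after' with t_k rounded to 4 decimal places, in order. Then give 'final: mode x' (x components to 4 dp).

1 0.9299 0->1
2 1.8712 1->0
final: 0 -0.8899

Mode 0: guard c·x = 2.8220 hit at Δt = 0.9299 (t = 0.9299), x⁻ = (2.8220) → reset → x⁺ = (1.9505), jump to mode 1
Mode 1: guard c·x = 0.3267 hit at Δt = 0.9413 (t = 1.8712), x⁻ = (-0.3267) → reset → x⁺ = (-0.6603), jump to mode 0
Mode 0: flow for 0.6757 to horizon, guard not reached → x = (-0.8899)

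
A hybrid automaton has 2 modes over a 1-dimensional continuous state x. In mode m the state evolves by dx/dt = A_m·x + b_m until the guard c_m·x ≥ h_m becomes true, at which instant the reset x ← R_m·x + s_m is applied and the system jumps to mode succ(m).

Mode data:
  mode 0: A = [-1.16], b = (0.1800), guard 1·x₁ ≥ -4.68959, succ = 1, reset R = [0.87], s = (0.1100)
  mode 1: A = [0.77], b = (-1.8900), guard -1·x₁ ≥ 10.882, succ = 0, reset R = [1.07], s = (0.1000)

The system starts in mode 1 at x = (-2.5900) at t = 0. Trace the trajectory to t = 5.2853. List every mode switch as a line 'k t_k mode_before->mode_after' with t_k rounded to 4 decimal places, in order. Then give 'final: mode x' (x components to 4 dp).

1 1.2626 1->0
2 2.0226 0->1
3 2.9712 1->0
4 3.7312 0->1
5 4.6797 1->0
final: 0 -5.6399

Mode 1: guard c·x = 10.8820 hit at Δt = 1.2626 (t = 1.2626), x⁻ = (-10.8820) → reset → x⁺ = (-11.5437), jump to mode 0
Mode 0: guard c·x = -4.6896 hit at Δt = 0.7600 (t = 2.0226), x⁻ = (-4.6896) → reset → x⁺ = (-3.9699), jump to mode 1
Mode 1: guard c·x = 10.8820 hit at Δt = 0.9486 (t = 2.9712), x⁻ = (-10.8820) → reset → x⁺ = (-11.5437), jump to mode 0
Mode 0: guard c·x = -4.6896 hit at Δt = 0.7600 (t = 3.7312), x⁻ = (-4.6896) → reset → x⁺ = (-3.9699), jump to mode 1
Mode 1: guard c·x = 10.8820 hit at Δt = 0.9486 (t = 4.6797), x⁻ = (-10.8820) → reset → x⁺ = (-11.5437), jump to mode 0
Mode 0: flow for 0.6056 to horizon, guard not reached → x = (-5.6399)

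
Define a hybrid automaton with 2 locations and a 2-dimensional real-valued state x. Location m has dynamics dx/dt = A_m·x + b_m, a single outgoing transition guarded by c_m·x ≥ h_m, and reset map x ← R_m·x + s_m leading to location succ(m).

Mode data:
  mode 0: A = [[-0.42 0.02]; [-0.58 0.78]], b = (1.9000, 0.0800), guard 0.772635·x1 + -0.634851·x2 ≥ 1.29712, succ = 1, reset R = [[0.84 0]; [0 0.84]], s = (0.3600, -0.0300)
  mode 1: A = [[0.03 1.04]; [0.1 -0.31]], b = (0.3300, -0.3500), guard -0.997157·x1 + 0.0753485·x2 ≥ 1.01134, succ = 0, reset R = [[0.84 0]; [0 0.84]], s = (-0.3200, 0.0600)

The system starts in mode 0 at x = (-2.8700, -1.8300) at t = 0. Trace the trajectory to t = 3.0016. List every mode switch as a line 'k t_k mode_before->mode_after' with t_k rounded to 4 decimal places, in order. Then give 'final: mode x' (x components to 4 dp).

1 1.0259 0->1
2 1.7438 1->0
3 2.3307 0->1
final: 1 -0.6600 -1.6760

Mode 0: guard c·x = 1.2971 hit at Δt = 1.0259 (t = 1.0259), x⁻ = (-0.3148, -2.4263) → reset → x⁺ = (0.0956, -2.0681), jump to mode 1
Mode 1: guard c·x = 1.0113 hit at Δt = 0.7179 (t = 1.7438), x⁻ = (-1.1591, -1.9169) → reset → x⁺ = (-1.2936, -1.5502), jump to mode 0
Mode 0: guard c·x = 1.2971 hit at Δt = 0.5869 (t = 2.3307), x⁻ = (-0.0412, -2.0933) → reset → x⁺ = (0.3254, -1.7884), jump to mode 1
Mode 1: flow for 0.6709 to horizon, guard not reached → x = (-0.6600, -1.6760)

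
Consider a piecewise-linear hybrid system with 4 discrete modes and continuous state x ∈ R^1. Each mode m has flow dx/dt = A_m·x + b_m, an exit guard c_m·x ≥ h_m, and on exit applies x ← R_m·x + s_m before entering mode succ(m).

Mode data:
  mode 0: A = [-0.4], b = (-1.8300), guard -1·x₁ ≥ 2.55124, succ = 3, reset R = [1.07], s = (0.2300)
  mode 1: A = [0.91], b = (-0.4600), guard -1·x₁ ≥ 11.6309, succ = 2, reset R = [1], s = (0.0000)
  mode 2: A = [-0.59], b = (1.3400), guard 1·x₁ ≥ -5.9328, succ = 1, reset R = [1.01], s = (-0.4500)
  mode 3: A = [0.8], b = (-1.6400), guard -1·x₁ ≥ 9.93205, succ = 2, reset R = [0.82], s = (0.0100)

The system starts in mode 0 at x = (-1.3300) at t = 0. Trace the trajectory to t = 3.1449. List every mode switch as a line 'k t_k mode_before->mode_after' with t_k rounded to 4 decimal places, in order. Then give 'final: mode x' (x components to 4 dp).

1 1.1804 0->3
2 2.3908 3->2
3 2.7937 2->1
final: 1 -9.0584

Mode 0: guard c·x = 2.5512 hit at Δt = 1.1804 (t = 1.1804), x⁻ = (-2.5512) → reset → x⁺ = (-2.4998), jump to mode 3
Mode 3: guard c·x = 9.9321 hit at Δt = 1.2104 (t = 2.3908), x⁻ = (-9.9320) → reset → x⁺ = (-8.1343), jump to mode 2
Mode 2: guard c·x = -5.9328 hit at Δt = 0.4029 (t = 2.7937), x⁻ = (-5.9328) → reset → x⁺ = (-6.4421), jump to mode 1
Mode 1: flow for 0.3512 to horizon, guard not reached → x = (-9.0584)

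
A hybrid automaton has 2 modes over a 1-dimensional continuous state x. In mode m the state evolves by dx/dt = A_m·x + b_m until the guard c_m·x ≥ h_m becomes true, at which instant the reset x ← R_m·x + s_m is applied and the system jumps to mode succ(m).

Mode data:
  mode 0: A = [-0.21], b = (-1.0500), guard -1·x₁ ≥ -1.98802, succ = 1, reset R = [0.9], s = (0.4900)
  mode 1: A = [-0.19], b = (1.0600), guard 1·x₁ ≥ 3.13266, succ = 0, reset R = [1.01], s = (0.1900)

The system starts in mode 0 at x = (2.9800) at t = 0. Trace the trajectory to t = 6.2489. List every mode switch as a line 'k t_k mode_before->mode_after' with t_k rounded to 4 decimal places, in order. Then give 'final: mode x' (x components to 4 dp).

1 0.6321 0->1
2 2.2072 1->0
3 3.0574 0->1
4 4.6325 1->0
5 5.4827 0->1
final: 1 2.7263

Mode 0: guard c·x = -1.9880 hit at Δt = 0.6321 (t = 0.6321), x⁻ = (1.9880) → reset → x⁺ = (2.2792), jump to mode 1
Mode 1: guard c·x = 3.1327 hit at Δt = 1.5751 (t = 2.2072), x⁻ = (3.1327) → reset → x⁺ = (3.3540), jump to mode 0
Mode 0: guard c·x = -1.9880 hit at Δt = 0.8502 (t = 3.0574), x⁻ = (1.9880) → reset → x⁺ = (2.2792), jump to mode 1
Mode 1: guard c·x = 3.1327 hit at Δt = 1.5751 (t = 4.6325), x⁻ = (3.1327) → reset → x⁺ = (3.3540), jump to mode 0
Mode 0: guard c·x = -1.9880 hit at Δt = 0.8502 (t = 5.4827), x⁻ = (1.9880) → reset → x⁺ = (2.2792), jump to mode 1
Mode 1: flow for 0.7662 to horizon, guard not reached → x = (2.7263)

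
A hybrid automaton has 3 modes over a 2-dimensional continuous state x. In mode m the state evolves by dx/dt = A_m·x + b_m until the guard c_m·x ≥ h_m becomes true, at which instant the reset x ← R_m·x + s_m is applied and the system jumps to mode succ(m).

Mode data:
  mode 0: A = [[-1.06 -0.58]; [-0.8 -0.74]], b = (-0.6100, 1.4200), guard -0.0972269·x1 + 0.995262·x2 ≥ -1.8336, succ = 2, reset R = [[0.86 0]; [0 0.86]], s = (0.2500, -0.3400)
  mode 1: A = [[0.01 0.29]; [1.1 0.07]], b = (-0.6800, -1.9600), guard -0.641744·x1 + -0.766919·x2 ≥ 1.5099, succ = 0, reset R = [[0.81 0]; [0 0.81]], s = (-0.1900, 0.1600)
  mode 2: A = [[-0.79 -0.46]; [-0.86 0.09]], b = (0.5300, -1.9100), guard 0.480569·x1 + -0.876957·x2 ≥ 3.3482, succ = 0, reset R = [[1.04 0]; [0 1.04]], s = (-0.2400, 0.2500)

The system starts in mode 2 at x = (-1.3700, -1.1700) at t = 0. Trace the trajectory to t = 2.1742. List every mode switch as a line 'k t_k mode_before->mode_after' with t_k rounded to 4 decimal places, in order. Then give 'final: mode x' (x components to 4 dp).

Mode 2: guard c·x = 3.3482 hit at Δt = 1.2127 (t = 1.2127), x⁻ = (0.7073, -3.4304) → reset → x⁺ = (0.4956, -3.3176), jump to mode 0
Mode 0: guard c·x = -1.8336 hit at Δt = 0.5504 (t = 1.7631), x⁻ = (0.6078, -1.7830) → reset → x⁺ = (0.7727, -1.8733), jump to mode 2
Mode 2: flow for 0.4111 to horizon, guard not reached → x = (1.1477, -3.0861)

1 1.2127 2->0
2 1.7631 0->2
final: 2 1.1477 -3.0861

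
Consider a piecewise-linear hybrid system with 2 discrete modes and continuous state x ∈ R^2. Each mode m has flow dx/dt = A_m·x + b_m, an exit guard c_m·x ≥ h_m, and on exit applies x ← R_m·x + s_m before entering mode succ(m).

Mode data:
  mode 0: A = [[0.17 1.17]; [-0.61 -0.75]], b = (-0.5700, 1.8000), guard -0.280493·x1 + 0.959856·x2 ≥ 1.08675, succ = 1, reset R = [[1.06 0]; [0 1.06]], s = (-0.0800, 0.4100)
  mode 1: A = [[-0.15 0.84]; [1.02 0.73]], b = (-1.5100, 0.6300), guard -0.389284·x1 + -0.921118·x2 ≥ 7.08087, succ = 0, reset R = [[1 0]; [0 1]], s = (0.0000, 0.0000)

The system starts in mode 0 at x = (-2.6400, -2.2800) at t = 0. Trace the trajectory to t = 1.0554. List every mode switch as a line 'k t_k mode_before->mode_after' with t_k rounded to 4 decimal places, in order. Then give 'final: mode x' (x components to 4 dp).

Mode 0: guard c·x = 1.0868 hit at Δt = 0.4926 (t = 0.4926), x⁻ = (-3.8299, 0.0130) → reset → x⁺ = (-4.1397, 0.4238), jump to mode 1
Mode 1: flow for 0.5628 to horizon, guard not reached → x = (-4.9433, -2.0625)

1 0.4926 0->1
final: 1 -4.9433 -2.0625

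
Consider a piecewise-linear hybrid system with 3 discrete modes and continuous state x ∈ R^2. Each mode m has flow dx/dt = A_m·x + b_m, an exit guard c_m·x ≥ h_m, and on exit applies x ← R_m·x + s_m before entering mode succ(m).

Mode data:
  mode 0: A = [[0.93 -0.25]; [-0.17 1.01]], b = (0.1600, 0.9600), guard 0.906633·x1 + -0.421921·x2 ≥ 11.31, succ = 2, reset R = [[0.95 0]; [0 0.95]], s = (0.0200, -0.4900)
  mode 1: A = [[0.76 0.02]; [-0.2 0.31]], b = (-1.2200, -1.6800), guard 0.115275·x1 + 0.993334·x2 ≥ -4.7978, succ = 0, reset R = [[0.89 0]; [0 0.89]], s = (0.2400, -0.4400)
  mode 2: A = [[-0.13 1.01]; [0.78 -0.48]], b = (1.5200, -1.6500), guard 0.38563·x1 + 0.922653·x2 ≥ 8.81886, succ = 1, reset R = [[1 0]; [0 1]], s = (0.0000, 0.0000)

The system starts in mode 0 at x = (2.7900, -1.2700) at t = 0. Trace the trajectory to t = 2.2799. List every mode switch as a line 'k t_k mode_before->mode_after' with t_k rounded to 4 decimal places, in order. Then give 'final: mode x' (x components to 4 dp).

Mode 0: guard c·x = 11.3100 hit at Δt = 1.2478 (t = 1.2478), x⁻ = (10.4992, -4.2450) → reset → x⁺ = (9.9943, -4.5228), jump to mode 2
Mode 2: flow for 1.0321 to horizon, guard not reached → x = (9.1512, 1.6218)

1 1.2478 0->2
final: 2 9.1512 1.6218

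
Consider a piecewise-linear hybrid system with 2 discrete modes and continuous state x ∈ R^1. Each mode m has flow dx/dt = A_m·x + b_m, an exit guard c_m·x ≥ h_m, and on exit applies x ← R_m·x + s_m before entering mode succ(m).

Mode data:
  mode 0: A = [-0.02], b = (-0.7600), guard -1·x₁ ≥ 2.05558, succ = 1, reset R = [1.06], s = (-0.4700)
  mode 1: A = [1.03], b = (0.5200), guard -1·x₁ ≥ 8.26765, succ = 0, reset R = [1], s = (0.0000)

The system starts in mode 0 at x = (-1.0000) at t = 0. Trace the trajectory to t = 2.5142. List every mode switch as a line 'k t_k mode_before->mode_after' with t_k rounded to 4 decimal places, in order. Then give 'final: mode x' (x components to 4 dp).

1 1.4472 0->1
final: 1 -6.9396

Mode 0: guard c·x = 2.0556 hit at Δt = 1.4472 (t = 1.4472), x⁻ = (-2.0556) → reset → x⁺ = (-2.6489), jump to mode 1
Mode 1: flow for 1.0670 to horizon, guard not reached → x = (-6.9396)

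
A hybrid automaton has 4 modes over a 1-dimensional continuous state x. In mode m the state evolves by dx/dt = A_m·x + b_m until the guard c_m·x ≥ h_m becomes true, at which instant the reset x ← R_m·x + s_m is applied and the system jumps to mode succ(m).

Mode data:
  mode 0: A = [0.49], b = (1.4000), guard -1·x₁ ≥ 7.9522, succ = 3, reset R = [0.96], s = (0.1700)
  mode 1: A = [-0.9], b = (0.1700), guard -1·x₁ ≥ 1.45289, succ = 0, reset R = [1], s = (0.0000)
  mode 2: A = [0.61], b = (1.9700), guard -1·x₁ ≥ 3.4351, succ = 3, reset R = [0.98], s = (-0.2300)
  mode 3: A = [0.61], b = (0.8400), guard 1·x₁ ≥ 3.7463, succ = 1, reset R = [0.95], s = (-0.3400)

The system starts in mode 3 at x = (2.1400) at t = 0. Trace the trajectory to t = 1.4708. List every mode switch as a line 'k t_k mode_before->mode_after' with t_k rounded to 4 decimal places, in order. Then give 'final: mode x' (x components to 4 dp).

Mode 3: guard c·x = 3.7463 hit at Δt = 0.6167 (t = 0.6167), x⁻ = (3.7463) → reset → x⁺ = (3.2190), jump to mode 1
Mode 1: flow for 0.8541 to horizon, guard not reached → x = (1.5937)

1 0.6167 3->1
final: 1 1.5937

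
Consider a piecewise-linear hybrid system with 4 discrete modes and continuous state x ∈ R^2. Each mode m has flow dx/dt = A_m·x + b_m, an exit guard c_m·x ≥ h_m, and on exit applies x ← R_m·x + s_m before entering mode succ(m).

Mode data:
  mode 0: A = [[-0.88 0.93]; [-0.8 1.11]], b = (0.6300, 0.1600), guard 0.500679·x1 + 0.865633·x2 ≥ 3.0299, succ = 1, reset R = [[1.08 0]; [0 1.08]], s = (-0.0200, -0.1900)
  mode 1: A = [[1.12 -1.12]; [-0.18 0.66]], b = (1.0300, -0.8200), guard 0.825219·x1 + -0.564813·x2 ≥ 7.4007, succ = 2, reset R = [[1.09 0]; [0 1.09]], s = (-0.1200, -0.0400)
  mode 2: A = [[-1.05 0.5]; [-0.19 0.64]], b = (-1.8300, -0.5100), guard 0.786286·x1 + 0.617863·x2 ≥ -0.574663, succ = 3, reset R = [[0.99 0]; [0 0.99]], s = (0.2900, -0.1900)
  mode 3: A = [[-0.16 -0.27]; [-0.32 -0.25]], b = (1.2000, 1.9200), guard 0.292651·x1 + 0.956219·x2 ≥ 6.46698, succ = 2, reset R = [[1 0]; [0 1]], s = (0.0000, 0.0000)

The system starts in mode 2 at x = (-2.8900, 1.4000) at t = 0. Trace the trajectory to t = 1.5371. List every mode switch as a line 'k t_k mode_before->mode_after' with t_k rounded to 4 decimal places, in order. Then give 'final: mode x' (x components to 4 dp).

Mode 2: guard c·x = -0.5747 hit at Δt = 0.4404 (t = 0.4404), x⁻ = (-2.1775, 1.8410) → reset → x⁺ = (-1.8658, 1.6326), jump to mode 3
Mode 3: flow for 1.0967 to horizon, guard not reached → x = (-1.0823, 3.5121)

1 0.4404 2->3
final: 3 -1.0823 3.5121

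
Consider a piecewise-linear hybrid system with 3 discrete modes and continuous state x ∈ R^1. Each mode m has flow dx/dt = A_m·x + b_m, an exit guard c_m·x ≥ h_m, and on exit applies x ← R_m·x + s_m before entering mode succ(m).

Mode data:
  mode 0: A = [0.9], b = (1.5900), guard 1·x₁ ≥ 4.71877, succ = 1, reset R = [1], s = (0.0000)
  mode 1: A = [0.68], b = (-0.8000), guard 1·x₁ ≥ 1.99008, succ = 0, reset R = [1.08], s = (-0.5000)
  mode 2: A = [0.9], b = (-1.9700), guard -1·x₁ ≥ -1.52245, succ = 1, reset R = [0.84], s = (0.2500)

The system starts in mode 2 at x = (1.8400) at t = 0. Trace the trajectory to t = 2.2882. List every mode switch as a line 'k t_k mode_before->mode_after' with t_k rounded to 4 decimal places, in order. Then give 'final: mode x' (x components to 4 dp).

Mode 2: guard c·x = -1.5225 hit at Δt = 0.7191 (t = 0.7191), x⁻ = (1.5225) → reset → x⁺ = (1.5289), jump to mode 1
Mode 1: guard c·x = 1.9901 hit at Δt = 1.2305 (t = 1.9496), x⁻ = (1.9901) → reset → x⁺ = (1.6493), jump to mode 0
Mode 0: flow for 0.3386 to horizon, guard not reached → x = (2.8662)

1 0.7191 2->1
2 1.9496 1->0
final: 0 2.8662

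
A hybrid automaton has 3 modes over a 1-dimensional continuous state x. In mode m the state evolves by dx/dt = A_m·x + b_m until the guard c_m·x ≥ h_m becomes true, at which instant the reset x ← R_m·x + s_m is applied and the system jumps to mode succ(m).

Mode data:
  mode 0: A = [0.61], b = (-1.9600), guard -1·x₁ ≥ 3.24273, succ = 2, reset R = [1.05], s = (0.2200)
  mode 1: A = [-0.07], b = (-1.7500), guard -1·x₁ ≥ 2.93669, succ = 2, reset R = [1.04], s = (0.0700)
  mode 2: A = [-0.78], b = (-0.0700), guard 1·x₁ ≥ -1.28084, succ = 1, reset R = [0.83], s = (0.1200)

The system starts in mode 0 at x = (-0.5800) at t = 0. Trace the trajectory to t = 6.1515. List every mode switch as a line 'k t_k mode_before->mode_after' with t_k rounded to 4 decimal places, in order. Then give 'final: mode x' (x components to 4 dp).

Mode 0: guard c·x = 3.2427 hit at Δt = 0.8718 (t = 0.8718), x⁻ = (-3.2427) → reset → x⁺ = (-3.1849), jump to mode 2
Mode 2: guard c·x = -1.2808 hit at Δt = 1.2243 (t = 2.0961), x⁻ = (-1.2808) → reset → x⁺ = (-0.9431), jump to mode 1
Mode 1: guard c·x = 2.9367 hit at Δt = 1.2358 (t = 3.3319), x⁻ = (-2.9367) → reset → x⁺ = (-2.9842), jump to mode 2
Mode 2: guard c·x = -1.2808 hit at Δt = 1.1383 (t = 4.4702), x⁻ = (-1.2808) → reset → x⁺ = (-0.9431), jump to mode 1
Mode 1: guard c·x = 2.9367 hit at Δt = 1.2358 (t = 5.7060), x⁻ = (-2.9367) → reset → x⁺ = (-2.9842), jump to mode 2
Mode 2: flow for 0.4455 to horizon, guard not reached → x = (-2.1346)

1 0.8718 0->2
2 2.0961 2->1
3 3.3319 1->2
4 4.4702 2->1
5 5.7060 1->2
final: 2 -2.1346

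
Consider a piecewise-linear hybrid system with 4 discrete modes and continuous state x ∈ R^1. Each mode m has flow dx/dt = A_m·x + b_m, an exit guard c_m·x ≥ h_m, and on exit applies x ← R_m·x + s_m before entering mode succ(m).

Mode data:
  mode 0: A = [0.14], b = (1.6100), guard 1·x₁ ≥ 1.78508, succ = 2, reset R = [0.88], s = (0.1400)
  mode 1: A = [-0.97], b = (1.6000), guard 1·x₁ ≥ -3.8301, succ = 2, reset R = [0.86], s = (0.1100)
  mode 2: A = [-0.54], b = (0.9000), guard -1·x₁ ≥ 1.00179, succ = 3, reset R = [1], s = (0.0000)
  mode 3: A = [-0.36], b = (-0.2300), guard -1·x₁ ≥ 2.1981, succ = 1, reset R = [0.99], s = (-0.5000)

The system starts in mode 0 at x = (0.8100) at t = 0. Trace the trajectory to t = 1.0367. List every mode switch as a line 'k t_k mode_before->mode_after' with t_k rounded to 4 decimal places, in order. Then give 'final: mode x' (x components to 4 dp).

1 0.5445 0->2
final: 2 1.7006

Mode 0: guard c·x = 1.7851 hit at Δt = 0.5445 (t = 0.5445), x⁻ = (1.7851) → reset → x⁺ = (1.7109), jump to mode 2
Mode 2: flow for 0.4922 to horizon, guard not reached → x = (1.7006)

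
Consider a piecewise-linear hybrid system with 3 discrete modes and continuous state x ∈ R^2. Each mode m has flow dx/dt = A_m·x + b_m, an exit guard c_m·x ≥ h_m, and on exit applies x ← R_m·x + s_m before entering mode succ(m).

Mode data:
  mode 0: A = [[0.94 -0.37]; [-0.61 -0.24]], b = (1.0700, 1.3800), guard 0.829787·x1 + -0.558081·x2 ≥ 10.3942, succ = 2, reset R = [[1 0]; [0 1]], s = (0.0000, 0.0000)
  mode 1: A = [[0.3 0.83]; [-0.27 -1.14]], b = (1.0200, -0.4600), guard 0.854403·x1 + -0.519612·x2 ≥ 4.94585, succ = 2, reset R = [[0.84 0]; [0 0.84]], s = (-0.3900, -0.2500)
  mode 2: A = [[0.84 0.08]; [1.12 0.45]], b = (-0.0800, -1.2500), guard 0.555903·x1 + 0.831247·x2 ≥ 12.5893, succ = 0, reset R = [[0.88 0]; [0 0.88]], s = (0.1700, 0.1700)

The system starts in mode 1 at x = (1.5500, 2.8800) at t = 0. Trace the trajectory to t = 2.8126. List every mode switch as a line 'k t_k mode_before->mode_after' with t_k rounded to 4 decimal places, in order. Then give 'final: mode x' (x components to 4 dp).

1 1.3765 1->2
2 2.4863 2->0
final: 0 12.7542 4.8744

Mode 1: guard c·x = 4.9459 hit at Δt = 1.3765 (t = 1.3765), x⁻ = (5.4826, -0.5033) → reset → x⁺ = (4.2154, -0.6727), jump to mode 2
Mode 2: guard c·x = 12.5893 hit at Δt = 1.1098 (t = 2.4863), x⁻ = (10.8493, 7.8895) → reset → x⁺ = (9.7174, 7.1128), jump to mode 0
Mode 0: flow for 0.3263 to horizon, guard not reached → x = (12.7542, 4.8744)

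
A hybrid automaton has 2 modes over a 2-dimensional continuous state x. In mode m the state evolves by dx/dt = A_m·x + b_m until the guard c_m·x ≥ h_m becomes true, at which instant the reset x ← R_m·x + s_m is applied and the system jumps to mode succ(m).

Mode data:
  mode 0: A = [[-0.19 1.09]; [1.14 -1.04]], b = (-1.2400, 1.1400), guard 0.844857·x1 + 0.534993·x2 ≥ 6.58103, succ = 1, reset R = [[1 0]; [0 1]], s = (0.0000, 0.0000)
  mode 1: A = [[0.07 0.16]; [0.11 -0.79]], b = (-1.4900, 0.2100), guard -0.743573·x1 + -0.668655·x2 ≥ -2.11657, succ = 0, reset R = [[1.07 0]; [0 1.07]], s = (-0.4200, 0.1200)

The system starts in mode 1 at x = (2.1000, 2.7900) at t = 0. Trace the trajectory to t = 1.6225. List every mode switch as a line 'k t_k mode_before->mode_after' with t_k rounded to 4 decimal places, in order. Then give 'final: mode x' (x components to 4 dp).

1 0.7913 1->0
final: 0 1.6432 2.3096

Mode 1: guard c·x = -2.1166 hit at Δt = 0.7913 (t = 0.7913), x⁻ = (1.2954, 1.7249) → reset → x⁺ = (0.9661, 1.9656), jump to mode 0
Mode 0: flow for 0.8312 to horizon, guard not reached → x = (1.6432, 2.3096)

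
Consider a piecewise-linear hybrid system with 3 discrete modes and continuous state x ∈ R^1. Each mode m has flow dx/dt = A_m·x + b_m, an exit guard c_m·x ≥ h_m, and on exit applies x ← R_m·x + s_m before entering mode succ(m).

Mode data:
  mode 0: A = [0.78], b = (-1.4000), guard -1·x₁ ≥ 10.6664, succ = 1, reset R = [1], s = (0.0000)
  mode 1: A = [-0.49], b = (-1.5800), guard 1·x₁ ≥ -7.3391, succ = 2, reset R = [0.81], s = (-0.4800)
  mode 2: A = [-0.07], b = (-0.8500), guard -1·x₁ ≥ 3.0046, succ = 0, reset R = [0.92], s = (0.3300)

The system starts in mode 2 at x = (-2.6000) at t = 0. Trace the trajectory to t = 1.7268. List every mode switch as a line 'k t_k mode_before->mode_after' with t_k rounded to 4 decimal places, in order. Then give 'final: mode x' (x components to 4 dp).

Mode 2: guard c·x = 3.0046 hit at Δt = 0.6189 (t = 0.6189), x⁻ = (-3.0046) → reset → x⁺ = (-2.4342), jump to mode 0
Mode 0: flow for 1.1079 to horizon, guard not reached → x = (-8.2408)

1 0.6189 2->0
final: 0 -8.2408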